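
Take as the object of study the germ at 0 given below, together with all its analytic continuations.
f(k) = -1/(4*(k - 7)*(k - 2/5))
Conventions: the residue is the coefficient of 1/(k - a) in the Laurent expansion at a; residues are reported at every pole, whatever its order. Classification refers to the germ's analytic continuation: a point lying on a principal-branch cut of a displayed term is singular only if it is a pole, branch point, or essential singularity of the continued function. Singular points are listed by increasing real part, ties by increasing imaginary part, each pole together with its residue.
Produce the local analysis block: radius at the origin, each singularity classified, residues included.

Radius of convergence at 0: 2/5.
At 2/5: a pole of order 1; residue 5/132.
At 7: a pole of order 1; residue -5/132.

Denominator factor (k - 2/5): pole of order 1 at 2/5, modulus 2/5.
Denominator factor (k - 7): pole of order 1 at 7, modulus 7.
The radius of convergence is the smallest modulus among the singular points: 2/5.
At the order-1 pole 2/5 set g(k) = (k - (2/5))*f(k) = -1/(4*(k - 7)).
Simple pole: residue = g(a) at a = 2/5, which is 5/132.
At the order-1 pole 7 set g(k) = (k - (7))*f(k) = -1/(4*(k - 2/5)).
Simple pole: residue = g(a) at a = 7, which is -5/132.
List the singular points by increasing real part (a conjugate pair: the negative imaginary part first).


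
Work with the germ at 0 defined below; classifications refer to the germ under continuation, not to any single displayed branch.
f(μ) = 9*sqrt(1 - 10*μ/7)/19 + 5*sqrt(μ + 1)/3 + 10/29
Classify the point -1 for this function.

The point is an algebraic (square-root) branch point.

The term (5/3)*sqrt(1 - μ/(-1)) has argument 1 - -1/(-1) = 0 at -1: a square-root (algebraic, two-sheeted) branch point; the remaining terms are analytic or single-valued there.


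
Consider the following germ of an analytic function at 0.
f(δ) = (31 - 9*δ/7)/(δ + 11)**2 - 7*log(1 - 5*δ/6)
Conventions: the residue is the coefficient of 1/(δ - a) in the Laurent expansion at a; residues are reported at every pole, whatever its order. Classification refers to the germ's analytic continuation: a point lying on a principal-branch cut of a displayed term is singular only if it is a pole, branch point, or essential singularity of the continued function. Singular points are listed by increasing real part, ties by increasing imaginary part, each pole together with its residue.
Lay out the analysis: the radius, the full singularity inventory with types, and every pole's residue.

Denominator factor (δ + 11)^2: pole of order 2 at -11, modulus 11.
Branch term (-7)*log(1 - δ/(6/5)): its argument vanishes at δ = 6/5, a logarithmic branch point, modulus 6/5.
The radius of convergence is the smallest modulus among the singular points: 6/5.
The branch term is analytic at -11 and contributes nothing to the residue; only the rational part matters.
At the order-2 pole -11 set g(δ) = (δ - (-11))^2*(rational part) = 31 - 9*δ/7.
Order-2 pole: residue = g'(a); g'(-11) = -9/7, so the residue is -9/7.
List the singular points by increasing real part (a conjugate pair: the negative imaginary part first).

Radius of convergence at 0: 6/5.
At -11: a pole of order 2; residue -9/7.
At 6/5: a logarithmic branch point.


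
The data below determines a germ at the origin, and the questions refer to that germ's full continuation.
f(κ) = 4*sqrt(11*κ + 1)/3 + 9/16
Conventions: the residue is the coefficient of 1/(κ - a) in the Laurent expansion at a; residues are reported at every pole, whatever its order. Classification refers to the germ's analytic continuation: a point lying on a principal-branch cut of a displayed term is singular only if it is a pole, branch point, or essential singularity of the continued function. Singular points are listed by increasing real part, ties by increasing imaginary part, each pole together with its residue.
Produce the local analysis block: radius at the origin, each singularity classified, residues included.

Branch term (4/3)*sqrt(1 - κ/(-1/11)): its argument vanishes at κ = -1/11, a square-root branch point, modulus 1/11.
The radius of convergence is the smallest modulus among the singular points: 1/11.

Radius of convergence at 0: 1/11.
At -1/11: an algebraic (square-root) branch point.


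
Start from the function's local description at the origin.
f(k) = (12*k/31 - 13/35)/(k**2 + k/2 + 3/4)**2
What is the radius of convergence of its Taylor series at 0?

Denominator factor (k**2 + k/2 + 3/4)^2: discriminant -11/4, complex-conjugate roots (-1/4) + ((1/4)*sqrt(11))*i and (-1/4) - ((1/4)*sqrt(11))*i; poles of order 2, moduli (1/2)*sqrt(3) and (1/2)*sqrt(3).
The radius of convergence is the smallest modulus among the singular points: (1/2)*sqrt(3).

The radius of convergence is (1/2)*sqrt(3).


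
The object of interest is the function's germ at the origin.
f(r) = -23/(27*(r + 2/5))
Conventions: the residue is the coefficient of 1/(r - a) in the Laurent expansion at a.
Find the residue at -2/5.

The residue is -23/27.

At the order-1 pole -2/5 set g(r) = (r - (-2/5))*f(r) = -23/27.
Simple pole: residue = g(a) at a = -2/5, which is -23/27.


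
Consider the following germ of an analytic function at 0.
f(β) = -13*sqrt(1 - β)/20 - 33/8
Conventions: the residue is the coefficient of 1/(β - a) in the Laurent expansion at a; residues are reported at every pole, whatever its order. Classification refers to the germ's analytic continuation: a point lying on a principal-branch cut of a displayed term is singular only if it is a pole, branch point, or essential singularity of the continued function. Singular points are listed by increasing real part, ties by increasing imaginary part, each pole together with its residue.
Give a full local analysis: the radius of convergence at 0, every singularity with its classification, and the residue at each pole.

Radius of convergence at 0: 1.
At 1: an algebraic (square-root) branch point.

Branch term (-13/20)*sqrt(1 - β/(1)): its argument vanishes at β = 1, a square-root branch point, modulus 1.
The radius of convergence is the smallest modulus among the singular points: 1.


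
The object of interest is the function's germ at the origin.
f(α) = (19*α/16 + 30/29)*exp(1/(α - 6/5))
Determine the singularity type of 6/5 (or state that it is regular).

The point is an essential singularity.

The exponent 1/(α - (6/5)) has a pole at 6/5, so exp(1/(α - (6/5))) takes every nonzero value near it: an essential singularity (not a pole of any order).


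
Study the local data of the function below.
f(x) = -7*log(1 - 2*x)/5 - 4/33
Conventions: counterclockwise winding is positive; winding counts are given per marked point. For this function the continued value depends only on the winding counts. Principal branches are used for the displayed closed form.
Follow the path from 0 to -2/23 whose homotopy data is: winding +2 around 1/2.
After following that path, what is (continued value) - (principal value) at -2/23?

Continued minus principal equals -(28/5)*pi*i.

The rational part is single-valued and drops out of the difference; each branch term changes only by its own monodromy.
(-7/5)*log(1 - x/(1/2)): each positive loop around 1/2 adds 2*pi*i to the log, so winding +2 contributes (-7/5)*(2)*2*pi*i = -(28/5)*pi*i.
Summing the contributions at x = -2/23 gives -(28/5)*pi*i.


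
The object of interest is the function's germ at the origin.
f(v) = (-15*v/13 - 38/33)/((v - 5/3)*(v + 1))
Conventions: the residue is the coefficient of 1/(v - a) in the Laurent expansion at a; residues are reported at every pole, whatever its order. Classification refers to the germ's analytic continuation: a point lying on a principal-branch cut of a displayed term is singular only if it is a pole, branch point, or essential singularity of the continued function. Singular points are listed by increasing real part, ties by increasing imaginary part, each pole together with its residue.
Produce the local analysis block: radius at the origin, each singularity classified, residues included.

Denominator factor (v + 1): pole of order 1 at -1, modulus 1.
Denominator factor (v - 5/3): pole of order 1 at 5/3, modulus 5/3.
The radius of convergence is the smallest modulus among the singular points: 1.
At the order-1 pole -1 set g(v) = (v - (-1))*f(v) = (-15*v/13 - 38/33)/(v - 5/3).
Simple pole: residue = g(a) at a = -1, which is -1/1144.
At the order-1 pole 5/3 set g(v) = (v - (5/3))*f(v) = (-15*v/13 - 38/33)/(v + 1).
Simple pole: residue = g(a) at a = 5/3, which is -1319/1144.
List the singular points by increasing real part (a conjugate pair: the negative imaginary part first).

Radius of convergence at 0: 1.
At -1: a pole of order 1; residue -1/1144.
At 5/3: a pole of order 1; residue -1319/1144.


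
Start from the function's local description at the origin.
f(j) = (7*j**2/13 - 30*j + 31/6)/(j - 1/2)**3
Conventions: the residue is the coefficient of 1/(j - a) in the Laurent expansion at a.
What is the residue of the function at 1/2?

At the order-3 pole 1/2 set g(j) = (j - (1/2))^3*f(j) = 7*j**2/13 - 30*j + 31/6.
Order-3 pole: residue = g''(a)/2; g''(1/2) = 14/13, so the residue is 7/13.

The residue is 7/13.


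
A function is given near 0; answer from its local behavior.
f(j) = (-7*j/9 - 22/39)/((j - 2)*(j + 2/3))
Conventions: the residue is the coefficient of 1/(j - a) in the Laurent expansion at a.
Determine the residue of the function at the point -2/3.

At the order-1 pole -2/3 set g(j) = (j - (-2/3))*f(j) = (-7*j/9 - 22/39)/(j - 2).
Simple pole: residue = g(a) at a = -2/3, which is 2/117.

The residue is 2/117.


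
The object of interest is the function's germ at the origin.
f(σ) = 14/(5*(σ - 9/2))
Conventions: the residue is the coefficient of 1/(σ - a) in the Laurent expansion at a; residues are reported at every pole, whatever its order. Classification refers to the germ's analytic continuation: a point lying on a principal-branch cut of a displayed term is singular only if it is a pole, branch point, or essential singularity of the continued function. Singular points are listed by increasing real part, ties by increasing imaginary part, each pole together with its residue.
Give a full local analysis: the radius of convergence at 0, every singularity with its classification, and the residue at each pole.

Radius of convergence at 0: 9/2.
At 9/2: a pole of order 1; residue 14/5.

Denominator factor (σ - 9/2): pole of order 1 at 9/2, modulus 9/2.
The radius of convergence is the smallest modulus among the singular points: 9/2.
At the order-1 pole 9/2 set g(σ) = (σ - (9/2))*f(σ) = 14/5.
Simple pole: residue = g(a) at a = 9/2, which is 14/5.


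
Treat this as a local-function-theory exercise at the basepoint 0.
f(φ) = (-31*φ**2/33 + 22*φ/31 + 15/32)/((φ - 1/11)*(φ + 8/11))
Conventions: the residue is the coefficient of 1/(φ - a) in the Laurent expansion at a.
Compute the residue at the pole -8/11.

The residue is 2155799/3240864.

At the order-1 pole -8/11 set g(φ) = (φ - (-8/11))*f(φ) = (-31*φ**2/33 + 22*φ/31 + 15/32)/(φ - 1/11).
Simple pole: residue = g(a) at a = -8/11, which is 2155799/3240864.


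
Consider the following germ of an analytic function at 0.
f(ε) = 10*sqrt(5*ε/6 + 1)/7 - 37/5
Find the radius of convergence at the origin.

Branch term (10/7)*sqrt(1 - ε/(-6/5)): its argument vanishes at ε = -6/5, a square-root branch point, modulus 6/5.
The radius of convergence is the smallest modulus among the singular points: 6/5.

The radius of convergence is 6/5.


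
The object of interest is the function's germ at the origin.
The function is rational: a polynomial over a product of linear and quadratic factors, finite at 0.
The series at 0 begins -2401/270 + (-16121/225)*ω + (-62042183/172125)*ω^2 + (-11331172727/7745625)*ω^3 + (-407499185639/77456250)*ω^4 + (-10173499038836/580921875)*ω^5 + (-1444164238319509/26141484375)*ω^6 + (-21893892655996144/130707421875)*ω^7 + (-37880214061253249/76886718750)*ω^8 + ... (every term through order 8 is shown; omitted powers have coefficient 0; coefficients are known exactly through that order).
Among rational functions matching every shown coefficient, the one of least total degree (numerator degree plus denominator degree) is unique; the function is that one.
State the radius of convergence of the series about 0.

No rational of total degree below 7 reproduces all 9 coefficients; solving the [2/5] Pade equations on them gives f(ω) = (39*ω**2/34 + 3*ω/2 + 7/4)/((ω - 3/7)**3*(ω**2 - ω/2 + 5/2)), whose expansion matches every shown term.
Denominator factor (ω - 3/7)^3: pole of order 3 at 3/7, modulus 3/7.
Denominator factor (ω**2 - ω/2 + 5/2): discriminant -39/4, complex-conjugate roots (1/4) + ((1/4)*sqrt(39))*i and (1/4) - ((1/4)*sqrt(39))*i; poles of order 1, moduli (1/2)*sqrt(10) and (1/2)*sqrt(10).
The radius of convergence is the smallest modulus among the singular points: 3/7.

The radius of convergence is 3/7.


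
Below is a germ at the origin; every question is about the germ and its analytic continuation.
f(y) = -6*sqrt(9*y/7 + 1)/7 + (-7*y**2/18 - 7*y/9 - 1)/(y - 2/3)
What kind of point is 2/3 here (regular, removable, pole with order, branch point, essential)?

The denominator factor y - 2/3 vanishes at 2/3 and appears to the power 1; the numerator there equals -137/81, nonzero, and no other factor vanishes.
The branch terms are analytic at this point.
Hence a pole whose order is the multiplicity, 1.

The point is a pole of order 1.


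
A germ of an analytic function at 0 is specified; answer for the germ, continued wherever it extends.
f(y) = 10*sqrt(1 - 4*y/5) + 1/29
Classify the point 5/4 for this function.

The term (10)*sqrt(1 - y/(5/4)) has argument 1 - 5/4/(5/4) = 0 at 5/4: a square-root (algebraic, two-sheeted) branch point; the remaining terms are analytic or single-valued there.

The point is an algebraic (square-root) branch point.


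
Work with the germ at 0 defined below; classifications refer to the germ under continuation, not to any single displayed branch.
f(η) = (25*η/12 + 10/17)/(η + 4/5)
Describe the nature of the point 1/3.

Denominator factors: η + 4/5 = 17/15 at η = 1/3 — none vanishes.
So the germ continues analytically to 1/3.

The point is a regular point.


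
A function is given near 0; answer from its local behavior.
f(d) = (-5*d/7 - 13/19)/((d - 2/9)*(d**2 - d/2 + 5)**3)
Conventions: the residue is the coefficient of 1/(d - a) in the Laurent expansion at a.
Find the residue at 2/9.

The residue is -59580441/8512000000.

At the order-1 pole 2/9 set g(d) = (d - (2/9))*f(d) = (-5*d/7 - 13/19)/(d**2 - d/2 + 5)**3.
Simple pole: residue = g(a) at a = 2/9, which is -59580441/8512000000.


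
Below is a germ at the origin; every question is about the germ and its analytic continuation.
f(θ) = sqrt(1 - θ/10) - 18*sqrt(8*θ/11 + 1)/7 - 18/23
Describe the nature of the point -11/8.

The term (-18/7)*sqrt(1 - θ/(-11/8)) has argument 1 - -11/8/(-11/8) = 0 at -11/8: a square-root (algebraic, two-sheeted) branch point; the remaining terms are analytic or single-valued there.

The point is an algebraic (square-root) branch point.


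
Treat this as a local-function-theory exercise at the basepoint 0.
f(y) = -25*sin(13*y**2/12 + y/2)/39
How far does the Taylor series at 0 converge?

The radius of convergence is infinite.

The factor sin(13*y**2/12 + y/2) is entire and contributes no finite singular point.
The polynomial part has no poles.
No finite singular points: the Taylor series at 0 converges everywhere.


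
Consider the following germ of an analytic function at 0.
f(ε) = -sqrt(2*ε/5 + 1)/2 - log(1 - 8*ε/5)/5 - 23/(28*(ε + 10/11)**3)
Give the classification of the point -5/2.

The term (-1/2)*sqrt(1 - ε/(-5/2)) has argument 1 - -5/2/(-5/2) = 0 at -5/2: a square-root (algebraic, two-sheeted) branch point; the remaining terms are analytic or single-valued there.

The point is an algebraic (square-root) branch point.


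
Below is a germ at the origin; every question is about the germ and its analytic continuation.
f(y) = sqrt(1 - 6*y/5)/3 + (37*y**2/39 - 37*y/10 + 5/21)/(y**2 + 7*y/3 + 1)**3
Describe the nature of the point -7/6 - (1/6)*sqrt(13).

The denominator factor y**2 + 7*y/3 + 1 vanishes at -7/6 - (1/6)*sqrt(13) and appears to the power 3; the numerator there equals 304111/49140 + (6919/7020)*sqrt(13), nonzero, and no other factor vanishes.
The branch terms are analytic at this point.
Hence a pole whose order is the multiplicity, 3.

The point is a pole of order 3.


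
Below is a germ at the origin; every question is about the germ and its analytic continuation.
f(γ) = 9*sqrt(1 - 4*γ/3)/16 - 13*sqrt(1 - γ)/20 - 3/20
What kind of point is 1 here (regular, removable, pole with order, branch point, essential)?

The term (-13/20)*sqrt(1 - γ/(1)) has argument 1 - 1/(1) = 0 at 1: a square-root (algebraic, two-sheeted) branch point; the remaining terms are analytic or single-valued there.

The point is an algebraic (square-root) branch point.


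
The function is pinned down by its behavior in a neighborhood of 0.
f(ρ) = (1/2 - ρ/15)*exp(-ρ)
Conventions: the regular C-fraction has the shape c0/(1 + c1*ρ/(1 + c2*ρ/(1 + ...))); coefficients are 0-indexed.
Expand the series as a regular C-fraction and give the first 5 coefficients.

The regular C-fraction coefficients are [1/2, 17/15, -293/510, 1845/9962, -41633/216234].

Taylor coefficients (expand at 0): a_0 = 1/2, a_1 = -17/30, a_2 = 19/60, a_3 = -7/60, a_4 = 23/720.
c0 = a_0 = 1/2. Peel one level at a time: if S = 1 + c*ρ/S' with S'(0) = 1, then c is the ρ-coefficient of S and S' = c*ρ/(S - 1).
S_1 = c0/f = 1 + (17/15)*ρ + (293/450)*ρ^2 + ...; c1 = 17/15.
S_2 = c1*ρ/(S_1 - 1) = 1 + (-293/510)*ρ + (123/1156)*ρ^2 + ...; c2 = -293/510.
S_3 = c2*ρ/(S_2 - 1) = 1 + (1845/9962)*ρ + (12245/343396)*ρ^2 + ...; c3 = 1845/9962.
S_4 = c3*ρ/(S_3 - 1) = 1 + (-41633/216234)*ρ + ...; c4 = -41633/216234.


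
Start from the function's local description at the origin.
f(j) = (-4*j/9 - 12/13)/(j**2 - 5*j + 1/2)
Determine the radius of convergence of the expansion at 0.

Denominator factor (j**2 - 5*j + 1/2): discriminant 23, real irrational roots 5/2 + (1/2)*sqrt(23) and 5/2 - (1/2)*sqrt(23); poles of order 1, moduli 5/2 + (1/2)*sqrt(23) and 5/2 - (1/2)*sqrt(23).
The radius of convergence is the smallest modulus among the singular points: 5/2 - (1/2)*sqrt(23).

The radius of convergence is 5/2 - (1/2)*sqrt(23).


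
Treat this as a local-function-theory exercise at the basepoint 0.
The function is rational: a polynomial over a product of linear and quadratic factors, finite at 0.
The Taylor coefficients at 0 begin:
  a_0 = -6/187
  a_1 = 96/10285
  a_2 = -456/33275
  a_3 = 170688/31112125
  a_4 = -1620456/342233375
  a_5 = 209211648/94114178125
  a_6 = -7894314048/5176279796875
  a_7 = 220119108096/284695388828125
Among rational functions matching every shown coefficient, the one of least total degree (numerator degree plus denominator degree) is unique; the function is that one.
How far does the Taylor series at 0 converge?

The radius of convergence is -2/5 + (1/10)*sqrt(566).

No rational of total degree below 4 reproduces all 8 coefficients; solving the [0/4] Pade equations on them gives f(z) = -33/(34*(z**2 - 4*z/5 - 11/2)**2), whose expansion matches every shown term.
Denominator factor (z**2 - 4*z/5 - 11/2)^2: discriminant 566/25, real irrational roots 2/5 + (1/10)*sqrt(566) and 2/5 - (1/10)*sqrt(566); poles of order 2, moduli 2/5 + (1/10)*sqrt(566) and -2/5 + (1/10)*sqrt(566).
The radius of convergence is the smallest modulus among the singular points: -2/5 + (1/10)*sqrt(566).


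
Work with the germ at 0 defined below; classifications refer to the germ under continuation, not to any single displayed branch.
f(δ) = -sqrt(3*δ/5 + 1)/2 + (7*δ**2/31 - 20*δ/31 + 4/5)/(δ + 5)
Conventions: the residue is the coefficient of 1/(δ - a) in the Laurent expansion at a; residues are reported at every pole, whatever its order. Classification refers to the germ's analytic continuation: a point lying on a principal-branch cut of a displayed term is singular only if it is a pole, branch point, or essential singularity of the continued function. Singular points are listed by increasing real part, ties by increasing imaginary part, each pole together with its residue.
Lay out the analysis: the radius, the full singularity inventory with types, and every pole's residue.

Radius of convergence at 0: 5/3.
At -5: a pole of order 1; residue 1499/155.
At -5/3: an algebraic (square-root) branch point.

Denominator factor (δ + 5): pole of order 1 at -5, modulus 5.
Branch term (-1/2)*sqrt(1 - δ/(-5/3)): its argument vanishes at δ = -5/3, a square-root branch point, modulus 5/3.
The radius of convergence is the smallest modulus among the singular points: 5/3.
The branch term is analytic at -5 and contributes nothing to the residue; only the rational part matters.
At the order-1 pole -5 set g(δ) = (δ - (-5))*(rational part) = 7*δ**2/31 - 20*δ/31 + 4/5.
Simple pole: residue = g(a) at a = -5, which is 1499/155.
List the singular points by increasing real part (a conjugate pair: the negative imaginary part first).


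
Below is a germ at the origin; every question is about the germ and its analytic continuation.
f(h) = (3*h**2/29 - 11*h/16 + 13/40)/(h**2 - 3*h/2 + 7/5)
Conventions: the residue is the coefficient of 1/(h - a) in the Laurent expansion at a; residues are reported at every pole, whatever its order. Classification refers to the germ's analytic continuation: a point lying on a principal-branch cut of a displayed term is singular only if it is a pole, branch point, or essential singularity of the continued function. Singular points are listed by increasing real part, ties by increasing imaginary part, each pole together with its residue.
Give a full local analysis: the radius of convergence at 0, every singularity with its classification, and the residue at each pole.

Radius of convergence at 0: (1/5)*sqrt(35).
At (3/4) - ((1/20)*sqrt(335))*i: a pole of order 1; residue (-247/928) - ((2033/310880)*sqrt(335))*i.
At (3/4) + ((1/20)*sqrt(335))*i: a pole of order 1; residue (-247/928) + ((2033/310880)*sqrt(335))*i.

Denominator factor (h**2 - 3*h/2 + 7/5): discriminant -67/20, complex-conjugate roots (3/4) + ((1/20)*sqrt(335))*i and (3/4) - ((1/20)*sqrt(335))*i; poles of order 1, moduli (1/5)*sqrt(35) and (1/5)*sqrt(35).
The radius of convergence is the smallest modulus among the singular points: (1/5)*sqrt(35).
The factor h**2 - 3*h/2 + 7/5 splits as (h - a)(h - a') with a = (3/4) - ((1/20)*sqrt(335))*i, a' = (3/4) + ((1/20)*sqrt(335))*i. At the order-1 pole a set g(h) = (h - a)*f(h) = [3*h**2/29 - 11*h/16 + 13/40] / (h - a').
Simple pole: residue = g(a) at a = (3/4) - ((1/20)*sqrt(335))*i, which is (-247/928) - ((2033/310880)*sqrt(335))*i.
The factor h**2 - 3*h/2 + 7/5 splits as (h - a)(h - a') with a = (3/4) + ((1/20)*sqrt(335))*i, a' = (3/4) - ((1/20)*sqrt(335))*i. At the order-1 pole a set g(h) = (h - a)*f(h) = [3*h**2/29 - 11*h/16 + 13/40] / (h - a').
Simple pole: residue = g(a) at a = (3/4) + ((1/20)*sqrt(335))*i, which is (-247/928) + ((2033/310880)*sqrt(335))*i.
List the singular points by increasing real part (a conjugate pair: the negative imaginary part first).


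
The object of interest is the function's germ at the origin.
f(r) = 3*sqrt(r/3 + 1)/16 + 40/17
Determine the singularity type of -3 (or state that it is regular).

The term (3/16)*sqrt(1 - r/(-3)) has argument 1 - -3/(-3) = 0 at -3: a square-root (algebraic, two-sheeted) branch point; the remaining terms are analytic or single-valued there.

The point is an algebraic (square-root) branch point.


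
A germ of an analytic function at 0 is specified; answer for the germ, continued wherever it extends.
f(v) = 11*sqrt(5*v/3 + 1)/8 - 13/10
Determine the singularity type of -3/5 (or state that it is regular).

The point is an algebraic (square-root) branch point.

The term (11/8)*sqrt(1 - v/(-3/5)) has argument 1 - -3/5/(-3/5) = 0 at -3/5: a square-root (algebraic, two-sheeted) branch point; the remaining terms are analytic or single-valued there.


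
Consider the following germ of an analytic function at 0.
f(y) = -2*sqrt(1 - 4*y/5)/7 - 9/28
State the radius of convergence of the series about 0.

The radius of convergence is 5/4.

Branch term (-2/7)*sqrt(1 - y/(5/4)): its argument vanishes at y = 5/4, a square-root branch point, modulus 5/4.
The radius of convergence is the smallest modulus among the singular points: 5/4.


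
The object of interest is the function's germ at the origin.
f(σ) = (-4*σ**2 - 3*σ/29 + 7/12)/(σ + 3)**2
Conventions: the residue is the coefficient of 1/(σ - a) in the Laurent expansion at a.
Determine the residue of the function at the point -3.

At the order-2 pole -3 set g(σ) = (σ - (-3))^2*f(σ) = -4*σ**2 - 3*σ/29 + 7/12.
Order-2 pole: residue = g'(a); g'(-3) = 693/29, so the residue is 693/29.

The residue is 693/29.


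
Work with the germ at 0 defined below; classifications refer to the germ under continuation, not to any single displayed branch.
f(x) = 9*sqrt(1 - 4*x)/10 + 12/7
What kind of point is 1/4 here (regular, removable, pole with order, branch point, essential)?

The term (9/10)*sqrt(1 - x/(1/4)) has argument 1 - 1/4/(1/4) = 0 at 1/4: a square-root (algebraic, two-sheeted) branch point; the remaining terms are analytic or single-valued there.

The point is an algebraic (square-root) branch point.


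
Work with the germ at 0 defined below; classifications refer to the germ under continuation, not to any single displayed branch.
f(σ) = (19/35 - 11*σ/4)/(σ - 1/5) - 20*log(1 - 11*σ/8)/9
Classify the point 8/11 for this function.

The point is a logarithmic branch point.

The term (-20/9)*log(1 - σ/(8/11)) has argument 1 - 8/11/(8/11) = 0 at 8/11: a logarithmic (infinitely-sheeted) branch point; the remaining terms are analytic or single-valued there.


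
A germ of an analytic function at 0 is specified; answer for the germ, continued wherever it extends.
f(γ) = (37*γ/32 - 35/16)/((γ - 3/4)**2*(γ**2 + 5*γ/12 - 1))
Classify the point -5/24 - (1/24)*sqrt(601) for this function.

The point is a pole of order 1.

The denominator factor γ**2 + 5*γ/12 - 1 vanishes at -5/24 - (1/24)*sqrt(601) and appears to the power 1; the numerator there equals -1865/768 - (37/768)*sqrt(601), nonzero, and no other factor vanishes.
Hence a pole whose order is the multiplicity, 1.


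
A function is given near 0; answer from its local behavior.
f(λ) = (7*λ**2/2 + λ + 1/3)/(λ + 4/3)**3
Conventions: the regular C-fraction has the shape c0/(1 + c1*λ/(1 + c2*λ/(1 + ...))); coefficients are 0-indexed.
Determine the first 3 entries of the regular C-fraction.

Taylor coefficients (expand at 0): a_0 = 9/64, a_1 = 27/256, a_2 = 513/512.
c0 = a_0 = 9/64. Peel one level at a time: if S = 1 + c*λ/S' with S'(0) = 1, then c is the λ-coefficient of S and S' = c*λ/(S - 1).
S_1 = c0/f = 1 + (-3/4)*λ + (-105/16)*λ^2 + ...; c1 = -3/4.
S_2 = c1*λ/(S_1 - 1) = 1 + (-35/4)*λ + ...; c2 = -35/4.

The regular C-fraction coefficients are [9/64, -3/4, -35/4].


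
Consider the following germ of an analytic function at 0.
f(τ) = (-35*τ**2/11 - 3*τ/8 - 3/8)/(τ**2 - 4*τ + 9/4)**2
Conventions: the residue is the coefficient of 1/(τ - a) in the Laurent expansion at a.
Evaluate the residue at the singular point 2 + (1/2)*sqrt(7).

The factor τ**2 - 4*τ + 9/4 splits as (τ - a)(τ - a') with a = 2 + (1/2)*sqrt(7), a' = 2 - (1/2)*sqrt(7). At the order-2 pole a set g(τ) = (τ - a)^2*f(τ) = [-35*τ**2/11 - 3*τ/8 - 3/8] / (τ - a')^2.
Order-2 pole: residue = g'(a); g'(2 + (1/2)*sqrt(7)) = (729/2156)*sqrt(7), so the residue is (729/2156)*sqrt(7).

The residue is (729/2156)*sqrt(7).


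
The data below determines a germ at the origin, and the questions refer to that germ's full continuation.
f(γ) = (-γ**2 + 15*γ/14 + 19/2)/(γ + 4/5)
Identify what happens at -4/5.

The denominator factor γ + 4/5 vanishes at -4/5 and appears to the power 1; the numerator there equals 2801/350, nonzero, and no other factor vanishes.
Hence a pole whose order is the multiplicity, 1.

The point is a pole of order 1.


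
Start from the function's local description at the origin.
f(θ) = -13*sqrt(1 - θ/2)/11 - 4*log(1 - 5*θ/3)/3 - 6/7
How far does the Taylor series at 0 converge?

The radius of convergence is 3/5.

Branch term (-13/11)*sqrt(1 - θ/(2)): its argument vanishes at θ = 2, a square-root branch point, modulus 2.
Branch term (-4/3)*log(1 - θ/(3/5)): its argument vanishes at θ = 3/5, a logarithmic branch point, modulus 3/5.
The radius of convergence is the smallest modulus among the singular points: 3/5.


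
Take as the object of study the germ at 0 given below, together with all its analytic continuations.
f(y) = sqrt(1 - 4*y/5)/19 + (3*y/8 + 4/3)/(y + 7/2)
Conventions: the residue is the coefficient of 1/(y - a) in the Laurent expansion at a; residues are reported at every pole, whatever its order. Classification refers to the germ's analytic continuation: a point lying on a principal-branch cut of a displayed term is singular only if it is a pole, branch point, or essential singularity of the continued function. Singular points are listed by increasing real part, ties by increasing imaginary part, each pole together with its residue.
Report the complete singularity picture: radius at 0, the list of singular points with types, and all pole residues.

Radius of convergence at 0: 5/4.
At -7/2: a pole of order 1; residue 1/48.
At 5/4: an algebraic (square-root) branch point.

Denominator factor (y + 7/2): pole of order 1 at -7/2, modulus 7/2.
Branch term (1/19)*sqrt(1 - y/(5/4)): its argument vanishes at y = 5/4, a square-root branch point, modulus 5/4.
The radius of convergence is the smallest modulus among the singular points: 5/4.
The branch term is analytic at -7/2 and contributes nothing to the residue; only the rational part matters.
At the order-1 pole -7/2 set g(y) = (y - (-7/2))*(rational part) = 3*y/8 + 4/3.
Simple pole: residue = g(a) at a = -7/2, which is 1/48.
List the singular points by increasing real part (a conjugate pair: the negative imaginary part first).


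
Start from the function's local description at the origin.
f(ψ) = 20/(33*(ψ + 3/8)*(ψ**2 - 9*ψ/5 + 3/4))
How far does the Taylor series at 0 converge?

The radius of convergence is 3/8.

Denominator factor (ψ + 3/8): pole of order 1 at -3/8, modulus 3/8.
Denominator factor (ψ**2 - 9*ψ/5 + 3/4): discriminant 6/25, real irrational roots 9/10 + (1/10)*sqrt(6) and 9/10 - (1/10)*sqrt(6); poles of order 1, moduli 9/10 + (1/10)*sqrt(6) and 9/10 - (1/10)*sqrt(6).
The radius of convergence is the smallest modulus among the singular points: 3/8.


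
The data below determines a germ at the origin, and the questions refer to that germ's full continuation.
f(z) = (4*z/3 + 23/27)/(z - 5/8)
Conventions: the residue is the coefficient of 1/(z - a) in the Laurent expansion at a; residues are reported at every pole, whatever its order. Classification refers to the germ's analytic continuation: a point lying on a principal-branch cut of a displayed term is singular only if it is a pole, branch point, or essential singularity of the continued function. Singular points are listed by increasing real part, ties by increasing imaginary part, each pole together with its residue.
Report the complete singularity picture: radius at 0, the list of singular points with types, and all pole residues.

Radius of convergence at 0: 5/8.
At 5/8: a pole of order 1; residue 91/54.

Denominator factor (z - 5/8): pole of order 1 at 5/8, modulus 5/8.
The radius of convergence is the smallest modulus among the singular points: 5/8.
At the order-1 pole 5/8 set g(z) = (z - (5/8))*f(z) = 4*z/3 + 23/27.
Simple pole: residue = g(a) at a = 5/8, which is 91/54.


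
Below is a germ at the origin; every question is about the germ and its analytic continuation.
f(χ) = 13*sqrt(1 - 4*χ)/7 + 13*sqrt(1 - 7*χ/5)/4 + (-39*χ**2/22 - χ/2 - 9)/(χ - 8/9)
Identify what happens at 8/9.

The point is a pole of order 1.

The denominator factor χ - 8/9 vanishes at 8/9 and appears to the power 1; the numerator there equals -3221/297, nonzero, and no other factor vanishes.
The branch terms are analytic at this point.
Hence a pole whose order is the multiplicity, 1.


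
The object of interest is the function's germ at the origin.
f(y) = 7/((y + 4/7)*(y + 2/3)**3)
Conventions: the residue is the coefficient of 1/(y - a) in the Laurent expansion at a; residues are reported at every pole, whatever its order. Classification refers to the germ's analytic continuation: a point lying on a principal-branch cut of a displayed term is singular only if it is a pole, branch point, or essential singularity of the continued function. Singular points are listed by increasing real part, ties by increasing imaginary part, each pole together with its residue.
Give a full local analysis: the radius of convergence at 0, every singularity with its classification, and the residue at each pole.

Radius of convergence at 0: 4/7.
At -2/3: a pole of order 3; residue -64827/8.
At -4/7: a pole of order 1; residue 64827/8.

Denominator factor (y + 4/7): pole of order 1 at -4/7, modulus 4/7.
Denominator factor (y + 2/3)^3: pole of order 3 at -2/3, modulus 2/3.
The radius of convergence is the smallest modulus among the singular points: 4/7.
At the order-3 pole -2/3 set g(y) = (y - (-2/3))^3*f(y) = 7/(y + 4/7).
Order-3 pole: residue = g''(a)/2; g''(-2/3) = -64827/4, so the residue is -64827/8.
At the order-1 pole -4/7 set g(y) = (y - (-4/7))*f(y) = 7/(y + 2/3)**3.
Simple pole: residue = g(a) at a = -4/7, which is 64827/8.
List the singular points by increasing real part (a conjugate pair: the negative imaginary part first).


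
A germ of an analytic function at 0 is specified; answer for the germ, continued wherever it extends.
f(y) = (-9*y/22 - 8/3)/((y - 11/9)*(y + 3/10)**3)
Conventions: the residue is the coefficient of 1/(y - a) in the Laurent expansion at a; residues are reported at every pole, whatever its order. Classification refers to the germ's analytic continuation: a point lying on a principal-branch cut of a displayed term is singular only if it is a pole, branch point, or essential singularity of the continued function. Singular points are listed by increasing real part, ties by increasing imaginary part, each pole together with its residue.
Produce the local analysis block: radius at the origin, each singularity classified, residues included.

Denominator factor (y - 11/9): pole of order 1 at 11/9, modulus 11/9.
Denominator factor (y + 3/10)^3: pole of order 3 at -3/10, modulus 3/10.
The radius of convergence is the smallest modulus among the singular points: 3/10.
At the order-3 pole -3/10 set g(y) = (y - (-3/10))^3*f(y) = (-9*y/22 - 8/3)/(y - 11/9).
Order-3 pole: residue = g''(a)/2; g''(-3/10) = 4617000/2571353, so the residue is 2308500/2571353.
At the order-1 pole 11/9 set g(y) = (y - (11/9))*f(y) = (-9*y/22 - 8/3)/(y + 3/10)**3.
Simple pole: residue = g(a) at a = 11/9, which is -2308500/2571353.
List the singular points by increasing real part (a conjugate pair: the negative imaginary part first).

Radius of convergence at 0: 3/10.
At -3/10: a pole of order 3; residue 2308500/2571353.
At 11/9: a pole of order 1; residue -2308500/2571353.


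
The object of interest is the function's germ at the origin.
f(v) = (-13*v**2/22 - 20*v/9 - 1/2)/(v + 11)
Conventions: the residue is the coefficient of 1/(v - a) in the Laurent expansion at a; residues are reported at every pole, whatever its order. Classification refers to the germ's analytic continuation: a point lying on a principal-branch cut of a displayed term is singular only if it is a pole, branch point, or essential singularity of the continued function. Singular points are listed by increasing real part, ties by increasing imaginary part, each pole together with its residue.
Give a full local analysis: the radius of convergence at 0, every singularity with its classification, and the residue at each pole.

Denominator factor (v + 11): pole of order 1 at -11, modulus 11.
The radius of convergence is the smallest modulus among the singular points: 11.
At the order-1 pole -11 set g(v) = (v - (-11))*f(v) = -13*v**2/22 - 20*v/9 - 1/2.
Simple pole: residue = g(a) at a = -11, which is -428/9.

Radius of convergence at 0: 11.
At -11: a pole of order 1; residue -428/9.


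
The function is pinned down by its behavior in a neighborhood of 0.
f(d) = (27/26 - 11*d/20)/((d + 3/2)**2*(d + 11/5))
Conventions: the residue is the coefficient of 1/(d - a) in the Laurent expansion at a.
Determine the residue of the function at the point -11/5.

The residue is 2923/637.

At the order-1 pole -11/5 set g(d) = (d - (-11/5))*f(d) = (27/26 - 11*d/20)/(d + 3/2)**2.
Simple pole: residue = g(a) at a = -11/5, which is 2923/637.


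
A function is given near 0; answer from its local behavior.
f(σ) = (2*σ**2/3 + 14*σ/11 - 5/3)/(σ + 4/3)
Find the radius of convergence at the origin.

Denominator factor (σ + 4/3): pole of order 1 at -4/3, modulus 4/3.
The radius of convergence is the smallest modulus among the singular points: 4/3.

The radius of convergence is 4/3.


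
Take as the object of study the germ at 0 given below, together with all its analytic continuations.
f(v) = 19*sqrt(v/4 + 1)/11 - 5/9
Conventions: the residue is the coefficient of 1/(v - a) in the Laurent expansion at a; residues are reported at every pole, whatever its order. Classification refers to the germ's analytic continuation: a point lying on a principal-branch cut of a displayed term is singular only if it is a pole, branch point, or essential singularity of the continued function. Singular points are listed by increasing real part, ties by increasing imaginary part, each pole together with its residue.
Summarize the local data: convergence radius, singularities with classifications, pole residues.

Branch term (19/11)*sqrt(1 - v/(-4)): its argument vanishes at v = -4, a square-root branch point, modulus 4.
The radius of convergence is the smallest modulus among the singular points: 4.

Radius of convergence at 0: 4.
At -4: an algebraic (square-root) branch point.


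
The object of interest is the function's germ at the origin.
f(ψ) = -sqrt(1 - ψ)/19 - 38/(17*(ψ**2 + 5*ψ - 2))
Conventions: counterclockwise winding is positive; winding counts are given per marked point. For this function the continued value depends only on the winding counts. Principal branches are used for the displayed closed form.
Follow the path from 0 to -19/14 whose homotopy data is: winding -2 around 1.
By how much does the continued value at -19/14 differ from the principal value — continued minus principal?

Continued minus principal equals 0.

The rational part is single-valued and drops out of the difference; each branch term changes only by its own monodromy.
(-1/19)*sqrt(1 - ψ/(1)): winding -2 is even, the square root returns to the same sheet, contribution 0.
Summing the contributions at ψ = -19/14 gives 0.


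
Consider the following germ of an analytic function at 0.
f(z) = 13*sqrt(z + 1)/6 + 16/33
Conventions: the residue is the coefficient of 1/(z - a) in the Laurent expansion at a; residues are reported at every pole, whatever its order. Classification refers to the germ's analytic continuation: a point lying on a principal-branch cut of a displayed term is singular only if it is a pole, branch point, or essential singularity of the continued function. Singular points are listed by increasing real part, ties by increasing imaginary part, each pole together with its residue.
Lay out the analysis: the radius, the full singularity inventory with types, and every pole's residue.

Branch term (13/6)*sqrt(1 - z/(-1)): its argument vanishes at z = -1, a square-root branch point, modulus 1.
The radius of convergence is the smallest modulus among the singular points: 1.

Radius of convergence at 0: 1.
At -1: an algebraic (square-root) branch point.


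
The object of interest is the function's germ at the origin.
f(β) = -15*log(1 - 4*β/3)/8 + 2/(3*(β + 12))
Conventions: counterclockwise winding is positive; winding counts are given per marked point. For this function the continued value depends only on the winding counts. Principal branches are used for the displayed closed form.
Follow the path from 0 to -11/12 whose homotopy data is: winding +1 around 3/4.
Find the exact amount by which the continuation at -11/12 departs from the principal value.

The rational part is single-valued and drops out of the difference; each branch term changes only by its own monodromy.
(-15/8)*log(1 - β/(3/4)): each positive loop around 3/4 adds 2*pi*i to the log, so winding +1 contributes (-15/8)*(1)*2*pi*i = -(15/4)*pi*i.
Summing the contributions at β = -11/12 gives -(15/4)*pi*i.

Continued minus principal equals -(15/4)*pi*i.
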